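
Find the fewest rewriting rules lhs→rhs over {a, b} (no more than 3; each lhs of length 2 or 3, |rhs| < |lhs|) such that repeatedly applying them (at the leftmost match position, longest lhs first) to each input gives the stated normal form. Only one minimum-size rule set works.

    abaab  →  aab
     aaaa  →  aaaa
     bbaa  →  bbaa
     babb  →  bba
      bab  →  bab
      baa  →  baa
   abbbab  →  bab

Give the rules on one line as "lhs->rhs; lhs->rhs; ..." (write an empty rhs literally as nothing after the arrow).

  | abaab => aab
  | aaaa
  | bbaa
  | babb => bba

aba->a; abb->ba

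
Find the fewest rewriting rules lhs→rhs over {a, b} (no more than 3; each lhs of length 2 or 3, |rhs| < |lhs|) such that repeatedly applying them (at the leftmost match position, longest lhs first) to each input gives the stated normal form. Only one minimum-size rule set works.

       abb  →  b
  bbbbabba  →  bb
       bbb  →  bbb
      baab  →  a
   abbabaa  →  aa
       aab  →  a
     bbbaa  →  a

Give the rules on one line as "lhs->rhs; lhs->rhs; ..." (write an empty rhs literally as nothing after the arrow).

ab->; ba->a; bba->

  | abb => b
  | bbbbabba => bbbba => bb
  | bbb
  | baab => aab => a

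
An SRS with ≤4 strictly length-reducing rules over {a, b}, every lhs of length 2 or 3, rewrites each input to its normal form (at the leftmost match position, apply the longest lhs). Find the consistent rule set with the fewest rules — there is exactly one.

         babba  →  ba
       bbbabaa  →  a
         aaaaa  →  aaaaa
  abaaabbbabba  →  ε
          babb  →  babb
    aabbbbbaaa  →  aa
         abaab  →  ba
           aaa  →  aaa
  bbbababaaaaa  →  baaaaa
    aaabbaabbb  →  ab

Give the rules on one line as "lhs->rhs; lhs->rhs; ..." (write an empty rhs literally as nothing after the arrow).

aab->a; aba->ba; bba->

  | babba => ba
  | bbbabaa => bbaa => a
  | aaaaa
  | abaaabbbabba => baaabbbabba => baabbabba => bababba => bbabba => bba => ε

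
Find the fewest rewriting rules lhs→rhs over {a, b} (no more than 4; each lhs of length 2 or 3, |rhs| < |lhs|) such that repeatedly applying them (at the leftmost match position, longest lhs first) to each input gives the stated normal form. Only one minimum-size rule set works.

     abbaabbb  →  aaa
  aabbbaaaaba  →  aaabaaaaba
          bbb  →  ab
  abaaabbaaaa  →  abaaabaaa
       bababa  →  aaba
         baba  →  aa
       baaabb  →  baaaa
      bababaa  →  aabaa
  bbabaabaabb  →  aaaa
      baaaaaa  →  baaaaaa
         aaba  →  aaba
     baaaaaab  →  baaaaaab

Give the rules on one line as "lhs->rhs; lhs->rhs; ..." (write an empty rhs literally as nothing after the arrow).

bab->a; bb->a; bba->b

  | abbaabbb => ababbb => aabb => aaa
  | aabbbaaaaba => aaabaaaaba
  | bbb => ab
  | abaaabbaaaa => abaaabaaa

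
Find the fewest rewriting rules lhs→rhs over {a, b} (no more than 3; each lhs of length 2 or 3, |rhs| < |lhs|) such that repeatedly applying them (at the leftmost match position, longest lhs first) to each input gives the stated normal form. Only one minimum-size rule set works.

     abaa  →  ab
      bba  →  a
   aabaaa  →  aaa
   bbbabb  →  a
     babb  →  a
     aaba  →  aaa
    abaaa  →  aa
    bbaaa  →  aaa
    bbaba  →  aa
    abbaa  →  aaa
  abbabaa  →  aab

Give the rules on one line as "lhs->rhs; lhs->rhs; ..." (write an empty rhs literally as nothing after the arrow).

ba->a; baa->b; bb->

  | abaa => ab
  | bba => a
  | aabaaa => aaba => aaa
  | bbbabb => babb => abb => a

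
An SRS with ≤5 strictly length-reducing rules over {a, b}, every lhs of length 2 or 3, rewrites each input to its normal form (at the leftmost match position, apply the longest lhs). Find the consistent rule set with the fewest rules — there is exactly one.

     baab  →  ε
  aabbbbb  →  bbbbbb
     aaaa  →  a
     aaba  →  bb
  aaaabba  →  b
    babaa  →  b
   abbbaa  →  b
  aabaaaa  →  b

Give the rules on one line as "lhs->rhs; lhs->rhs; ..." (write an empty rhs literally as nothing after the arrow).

  | baab => ab => ε
  | aabbbbb => bbbbbb
  | aaaa => baa => a
  | aaba => bba => bb

aa->b; ab->; ba->b; baa->a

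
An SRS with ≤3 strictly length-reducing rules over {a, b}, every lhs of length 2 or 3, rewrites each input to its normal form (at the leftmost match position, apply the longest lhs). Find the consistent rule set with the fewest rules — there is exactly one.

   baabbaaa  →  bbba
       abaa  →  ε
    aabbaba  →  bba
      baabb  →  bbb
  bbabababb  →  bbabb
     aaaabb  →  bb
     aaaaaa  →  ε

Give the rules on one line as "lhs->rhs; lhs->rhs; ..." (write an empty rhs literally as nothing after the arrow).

  | baabbaaa => bbbaaa => bbba
  | abaa => aa => ε
  | aabbaba => bbaba => bba
  | baabb => bbb

aa->; aba->a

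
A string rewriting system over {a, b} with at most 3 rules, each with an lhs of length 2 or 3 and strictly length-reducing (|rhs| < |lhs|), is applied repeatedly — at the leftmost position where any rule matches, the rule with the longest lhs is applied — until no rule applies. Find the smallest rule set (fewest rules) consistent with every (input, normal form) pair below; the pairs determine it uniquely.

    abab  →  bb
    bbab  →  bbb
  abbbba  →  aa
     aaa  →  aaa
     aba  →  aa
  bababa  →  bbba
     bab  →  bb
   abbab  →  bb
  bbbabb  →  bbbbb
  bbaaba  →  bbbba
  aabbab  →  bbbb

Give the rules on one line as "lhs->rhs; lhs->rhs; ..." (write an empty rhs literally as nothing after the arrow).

aab->bb; ab->a; bab->bb

  | abab => aab => bb
  | bbab => bbb
  | abbbba => abbba => abba => aba => aa
  | aaa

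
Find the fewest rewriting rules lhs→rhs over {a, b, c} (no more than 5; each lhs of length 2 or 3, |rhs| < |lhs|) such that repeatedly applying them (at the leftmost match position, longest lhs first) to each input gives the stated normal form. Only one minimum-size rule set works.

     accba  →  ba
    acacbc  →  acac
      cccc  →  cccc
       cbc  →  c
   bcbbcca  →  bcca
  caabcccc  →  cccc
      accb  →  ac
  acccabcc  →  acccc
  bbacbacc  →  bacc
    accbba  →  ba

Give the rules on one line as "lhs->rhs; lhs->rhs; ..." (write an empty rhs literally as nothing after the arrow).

  | accba => acba => aba => ba
  | acacbc => acac
  | cccc
  | cbc => c

ab->b; bb->b; cb->; cba->ba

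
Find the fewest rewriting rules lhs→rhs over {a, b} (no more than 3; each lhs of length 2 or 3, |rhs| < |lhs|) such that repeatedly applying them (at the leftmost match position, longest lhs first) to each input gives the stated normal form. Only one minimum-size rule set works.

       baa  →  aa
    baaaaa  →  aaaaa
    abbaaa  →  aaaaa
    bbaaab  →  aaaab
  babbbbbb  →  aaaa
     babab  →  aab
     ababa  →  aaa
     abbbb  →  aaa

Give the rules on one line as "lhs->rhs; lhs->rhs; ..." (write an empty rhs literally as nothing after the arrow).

ba->a; bb->a

  | baa => aa
  | baaaaa => aaaaa
  | abbaaa => aaaaa
  | bbaaab => aaaab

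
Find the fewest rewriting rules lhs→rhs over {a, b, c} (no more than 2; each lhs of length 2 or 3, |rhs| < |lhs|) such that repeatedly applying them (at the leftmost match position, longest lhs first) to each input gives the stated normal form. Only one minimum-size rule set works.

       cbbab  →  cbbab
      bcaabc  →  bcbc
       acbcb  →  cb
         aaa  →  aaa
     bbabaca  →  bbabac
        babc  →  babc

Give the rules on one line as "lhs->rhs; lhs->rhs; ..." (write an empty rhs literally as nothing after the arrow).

acb->; ca->c

  | cbbab
  | bcaabc => bcabc => bcbc
  | acbcb => cb
  | aaa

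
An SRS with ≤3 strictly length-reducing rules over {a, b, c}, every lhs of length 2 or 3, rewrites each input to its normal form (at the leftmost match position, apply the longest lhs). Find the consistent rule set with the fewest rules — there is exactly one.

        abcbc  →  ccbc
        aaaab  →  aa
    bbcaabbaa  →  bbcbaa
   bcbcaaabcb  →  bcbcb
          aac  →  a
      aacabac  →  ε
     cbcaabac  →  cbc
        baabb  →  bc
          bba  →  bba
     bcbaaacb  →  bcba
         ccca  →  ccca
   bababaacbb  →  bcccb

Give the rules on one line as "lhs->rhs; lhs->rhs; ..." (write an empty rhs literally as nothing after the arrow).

  | abcbc => ccbc
  | aaaab => aaac => aa
  | bbcaabbaa => bbcacbaa => bbcbaa
  | bcbcaaabcb => bcbcaaccb => bcbcacb => bcbcb

ab->c; ac->; bac->ba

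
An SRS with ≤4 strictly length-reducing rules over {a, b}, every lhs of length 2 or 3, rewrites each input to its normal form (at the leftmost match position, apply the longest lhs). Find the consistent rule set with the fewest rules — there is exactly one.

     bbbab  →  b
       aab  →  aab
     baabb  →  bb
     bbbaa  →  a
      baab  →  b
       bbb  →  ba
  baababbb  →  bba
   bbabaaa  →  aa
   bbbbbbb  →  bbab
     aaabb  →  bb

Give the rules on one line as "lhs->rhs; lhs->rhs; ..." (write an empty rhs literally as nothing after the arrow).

aaa->; aba->ba; baa->; bbb->ba

  | bbbab => baab => b
  | aab
  | baabb => bb
  | bbbaa => baaa => a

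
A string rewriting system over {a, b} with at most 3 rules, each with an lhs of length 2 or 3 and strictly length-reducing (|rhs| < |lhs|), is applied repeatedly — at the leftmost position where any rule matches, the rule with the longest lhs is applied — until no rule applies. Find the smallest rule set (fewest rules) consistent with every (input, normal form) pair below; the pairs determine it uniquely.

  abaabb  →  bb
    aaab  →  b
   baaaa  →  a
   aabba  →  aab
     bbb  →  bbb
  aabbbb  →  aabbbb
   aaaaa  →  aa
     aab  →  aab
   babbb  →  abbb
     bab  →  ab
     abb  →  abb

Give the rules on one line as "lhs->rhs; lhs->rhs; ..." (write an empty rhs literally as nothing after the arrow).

  | abaabb => aaabb => bb
  | aaab => b
  | baaaa => aaaa => a
  | aabba => aab

aaa->; ba->a; bba->b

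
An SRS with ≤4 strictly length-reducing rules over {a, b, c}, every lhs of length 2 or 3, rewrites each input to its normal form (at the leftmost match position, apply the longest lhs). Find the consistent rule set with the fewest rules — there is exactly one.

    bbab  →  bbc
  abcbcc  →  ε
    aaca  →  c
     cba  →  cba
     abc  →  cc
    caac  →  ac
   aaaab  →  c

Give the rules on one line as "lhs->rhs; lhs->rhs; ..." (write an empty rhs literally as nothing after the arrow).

aa->c; ab->c; bcc->aa; ca->

  | bbab => bbc
  | abcbcc => ccbcc => ccaa => ca => ε
  | aaca => cca => c
  | cba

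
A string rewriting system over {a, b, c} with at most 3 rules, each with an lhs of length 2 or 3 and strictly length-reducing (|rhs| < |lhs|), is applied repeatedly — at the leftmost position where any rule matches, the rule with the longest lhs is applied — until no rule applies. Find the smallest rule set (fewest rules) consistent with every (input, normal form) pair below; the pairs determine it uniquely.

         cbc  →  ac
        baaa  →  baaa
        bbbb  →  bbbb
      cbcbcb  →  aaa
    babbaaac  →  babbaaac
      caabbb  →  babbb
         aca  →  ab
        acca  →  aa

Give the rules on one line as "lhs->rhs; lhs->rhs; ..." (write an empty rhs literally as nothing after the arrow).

ca->b; cb->a

  | cbc => ac
  | baaa
  | bbbb
  | cbcbcb => acbcb => aacb => aaa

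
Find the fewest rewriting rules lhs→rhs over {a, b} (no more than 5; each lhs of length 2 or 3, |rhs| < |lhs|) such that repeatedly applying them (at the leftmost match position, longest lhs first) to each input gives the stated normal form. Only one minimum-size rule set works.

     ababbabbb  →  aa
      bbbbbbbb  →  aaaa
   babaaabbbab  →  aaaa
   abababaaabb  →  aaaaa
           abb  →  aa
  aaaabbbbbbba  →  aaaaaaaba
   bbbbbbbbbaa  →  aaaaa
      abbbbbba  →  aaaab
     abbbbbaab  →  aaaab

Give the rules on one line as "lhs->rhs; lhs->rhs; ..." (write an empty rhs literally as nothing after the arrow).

baa->a; bab->; bb->a; bba->ab

  | ababbabbb => ababbb => abb => aa
  | bbbbbbbb => abbbbbb => aabbbb => aaabb => aaaa
  | babaaabbbab => aaabbbab => aaaabab => aaaa
  | abababaaabb => aabaaabb => aaaabb => aaaaa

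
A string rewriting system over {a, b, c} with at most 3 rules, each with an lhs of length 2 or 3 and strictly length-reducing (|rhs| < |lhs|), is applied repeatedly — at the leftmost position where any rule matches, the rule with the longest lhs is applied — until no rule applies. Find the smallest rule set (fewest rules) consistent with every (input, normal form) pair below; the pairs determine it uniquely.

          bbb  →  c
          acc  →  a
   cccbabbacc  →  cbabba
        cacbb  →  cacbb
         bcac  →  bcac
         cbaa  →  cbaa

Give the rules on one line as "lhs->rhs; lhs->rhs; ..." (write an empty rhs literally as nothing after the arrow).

bbb->c; cc->

  | bbb => c
  | acc => a
  | cccbabbacc => cbabbacc => cbabba
  | cacbb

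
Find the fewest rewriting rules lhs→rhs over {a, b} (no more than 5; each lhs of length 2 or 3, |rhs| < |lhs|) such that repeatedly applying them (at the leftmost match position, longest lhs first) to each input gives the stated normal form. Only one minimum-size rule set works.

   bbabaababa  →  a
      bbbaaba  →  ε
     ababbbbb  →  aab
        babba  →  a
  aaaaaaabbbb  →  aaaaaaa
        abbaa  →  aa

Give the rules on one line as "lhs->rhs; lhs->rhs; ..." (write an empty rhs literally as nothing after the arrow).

ba->a; baa->b; bb->; bba->

  | bbabaababa => baababa => bbaba => ba => a
  | bbbaaba => baaba => bba => ε
  | ababbbbb => aabbbbb => aabbb => aab
  | babba => abba => a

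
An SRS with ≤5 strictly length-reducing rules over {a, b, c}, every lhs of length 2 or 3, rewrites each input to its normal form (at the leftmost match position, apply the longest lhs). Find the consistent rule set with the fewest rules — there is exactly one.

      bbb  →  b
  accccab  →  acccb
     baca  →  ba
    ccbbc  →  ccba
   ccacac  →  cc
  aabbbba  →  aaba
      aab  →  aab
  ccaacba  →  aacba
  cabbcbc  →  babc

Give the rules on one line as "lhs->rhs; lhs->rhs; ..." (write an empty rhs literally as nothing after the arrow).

  | bbb => bb => b
  | accccab => acccb
  | baca => ba
  | ccbbc => ccba

bb->b; bbc->ba; ca->; caa->aa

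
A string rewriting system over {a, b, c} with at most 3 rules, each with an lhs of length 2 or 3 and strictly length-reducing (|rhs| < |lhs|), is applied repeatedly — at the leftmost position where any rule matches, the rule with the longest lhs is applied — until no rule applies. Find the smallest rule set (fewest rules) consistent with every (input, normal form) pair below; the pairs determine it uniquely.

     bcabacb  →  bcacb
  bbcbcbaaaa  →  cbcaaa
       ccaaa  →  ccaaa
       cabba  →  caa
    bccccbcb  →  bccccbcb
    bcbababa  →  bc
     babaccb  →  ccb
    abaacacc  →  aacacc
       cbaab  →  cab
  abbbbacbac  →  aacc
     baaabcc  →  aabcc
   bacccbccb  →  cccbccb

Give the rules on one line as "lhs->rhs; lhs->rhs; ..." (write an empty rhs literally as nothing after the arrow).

ba->; bb->

  | bcabacb => bcacb
  | bbcbcbaaaa => cbcbaaaa => cbcaaa
  | ccaaa
  | cabba => caa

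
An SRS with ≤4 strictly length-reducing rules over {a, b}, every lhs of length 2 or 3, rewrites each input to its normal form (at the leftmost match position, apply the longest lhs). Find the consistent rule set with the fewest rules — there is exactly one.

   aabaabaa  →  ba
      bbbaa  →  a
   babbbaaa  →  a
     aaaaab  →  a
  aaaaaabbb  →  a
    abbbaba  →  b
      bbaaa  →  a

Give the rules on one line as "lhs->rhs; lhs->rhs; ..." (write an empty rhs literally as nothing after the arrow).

  | aabaabaa => bbaabaa => aaabaa => babaa => bbaa => aaa => ba
  | bbbaa => abaa => baa => bb => a
  | babbbaaa => bbbbaaa => abbaaa => bbaaa => aaaa => baa => bb => a
  | aaaaab => baaab => bbab => aab => bb => a

aa->b; ab->b; bb->a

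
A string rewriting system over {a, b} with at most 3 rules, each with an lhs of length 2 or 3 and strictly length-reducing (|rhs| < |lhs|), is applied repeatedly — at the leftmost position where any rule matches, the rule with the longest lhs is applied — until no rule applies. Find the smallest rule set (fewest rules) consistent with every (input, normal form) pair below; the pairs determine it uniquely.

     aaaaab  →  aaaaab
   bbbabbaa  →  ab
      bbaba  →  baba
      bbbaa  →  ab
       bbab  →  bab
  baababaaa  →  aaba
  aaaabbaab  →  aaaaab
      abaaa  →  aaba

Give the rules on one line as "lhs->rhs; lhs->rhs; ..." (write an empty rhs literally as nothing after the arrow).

baa->ab; bb->b

  | aaaaab
  | bbbabbaa => bbabbaa => babbaa => babaa => baab => abb => ab
  | bbaba => baba
  | bbbaa => bbaa => baa => ab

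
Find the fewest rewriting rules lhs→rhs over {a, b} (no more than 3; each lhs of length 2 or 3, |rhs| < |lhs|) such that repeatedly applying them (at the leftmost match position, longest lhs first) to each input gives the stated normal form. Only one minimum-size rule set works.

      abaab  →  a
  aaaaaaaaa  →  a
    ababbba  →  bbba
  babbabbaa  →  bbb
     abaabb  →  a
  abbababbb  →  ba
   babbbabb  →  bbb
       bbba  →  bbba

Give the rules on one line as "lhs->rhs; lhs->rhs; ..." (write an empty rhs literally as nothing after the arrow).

  | abaab => aaab => ab => a
  | aaaaaaaaa => aaaaaaa => aaaaa => aaa => a
  | ababbba => aabbba => bbba
  | babbabbaa => bababbaa => baabbaa => bbbaa => bbb

aa->; ab->a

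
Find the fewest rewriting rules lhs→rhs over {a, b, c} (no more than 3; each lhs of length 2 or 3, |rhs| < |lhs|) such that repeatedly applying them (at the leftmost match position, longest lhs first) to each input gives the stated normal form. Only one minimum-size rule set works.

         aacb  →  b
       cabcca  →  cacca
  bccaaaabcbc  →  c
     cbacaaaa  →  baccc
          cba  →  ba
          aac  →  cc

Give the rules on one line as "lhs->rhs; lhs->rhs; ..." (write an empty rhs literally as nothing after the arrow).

  | aacb => ccb => cb => b
  | cabcca => cacca
  | bccaaaabcbc => ccaaaabcbc => cccaabcbc => ccccbcbc => cccbcbc => ccbcbc => cbcbc => bcbc => cbc => bc => c
  | cbacaaaa => bacaaaa => baccaa => baccc

aa->c; bc->c; cb->b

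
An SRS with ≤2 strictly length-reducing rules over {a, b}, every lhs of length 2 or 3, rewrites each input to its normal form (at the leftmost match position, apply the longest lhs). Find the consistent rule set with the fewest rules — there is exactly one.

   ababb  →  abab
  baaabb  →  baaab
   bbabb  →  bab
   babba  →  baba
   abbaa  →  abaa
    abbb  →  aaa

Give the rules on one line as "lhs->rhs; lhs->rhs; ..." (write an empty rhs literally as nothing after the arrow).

  | ababb => abab
  | baaabb => baaab
  | bbabb => babb => bab
  | babba => baba

bb->b; bbb->aa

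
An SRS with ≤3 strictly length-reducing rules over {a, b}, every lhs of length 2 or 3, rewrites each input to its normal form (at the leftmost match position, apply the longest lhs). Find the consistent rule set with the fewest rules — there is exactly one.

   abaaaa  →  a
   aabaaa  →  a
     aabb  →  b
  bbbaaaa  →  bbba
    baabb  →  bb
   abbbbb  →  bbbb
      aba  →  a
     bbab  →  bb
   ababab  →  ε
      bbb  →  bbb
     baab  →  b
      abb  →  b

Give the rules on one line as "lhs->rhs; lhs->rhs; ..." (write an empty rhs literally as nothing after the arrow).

aa->a; ab->

  | abaaaa => aaaa => aaa => aa => a
  | aabaaa => abaaa => aaa => aa => a
  | aabb => abb => b
  | bbbaaaa => bbbaaa => bbbaa => bbba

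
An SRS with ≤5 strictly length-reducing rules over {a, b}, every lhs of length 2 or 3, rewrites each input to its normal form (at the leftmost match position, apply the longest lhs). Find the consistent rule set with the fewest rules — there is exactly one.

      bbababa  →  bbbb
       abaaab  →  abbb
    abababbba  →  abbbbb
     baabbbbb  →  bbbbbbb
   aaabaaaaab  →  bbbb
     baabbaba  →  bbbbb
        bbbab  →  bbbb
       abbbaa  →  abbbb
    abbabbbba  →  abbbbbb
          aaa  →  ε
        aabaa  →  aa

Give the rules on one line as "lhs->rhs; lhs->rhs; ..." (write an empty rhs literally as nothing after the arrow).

  | bbababa => bbbaba => bbbba => bbbb
  | abaaab => abbab => abbb
  | abababbba => abbabbba => abbbbba => abbbbb
  | baabbbbb => bbbbbbb

aaa->; aab->; ba->b; baa->bb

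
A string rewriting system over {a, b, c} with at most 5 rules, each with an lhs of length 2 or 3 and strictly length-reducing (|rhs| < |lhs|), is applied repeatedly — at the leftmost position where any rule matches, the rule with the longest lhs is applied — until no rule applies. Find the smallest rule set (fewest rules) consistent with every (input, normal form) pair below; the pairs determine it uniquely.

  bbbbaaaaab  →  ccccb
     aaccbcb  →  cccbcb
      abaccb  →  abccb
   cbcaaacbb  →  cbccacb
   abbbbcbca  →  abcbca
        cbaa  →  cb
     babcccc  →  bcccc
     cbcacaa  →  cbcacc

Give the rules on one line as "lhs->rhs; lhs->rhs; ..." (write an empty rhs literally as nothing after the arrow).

aa->c; ba->b; bb->b; bba->cc

  | bbbbaaaaab => bbbaaaaab => bbaaaaab => ccaaaab => cccaab => ccccb
  | aaccbcb => cccbcb
  | abaccb => abccb
  | cbcaaacbb => cbccacbb => cbccacb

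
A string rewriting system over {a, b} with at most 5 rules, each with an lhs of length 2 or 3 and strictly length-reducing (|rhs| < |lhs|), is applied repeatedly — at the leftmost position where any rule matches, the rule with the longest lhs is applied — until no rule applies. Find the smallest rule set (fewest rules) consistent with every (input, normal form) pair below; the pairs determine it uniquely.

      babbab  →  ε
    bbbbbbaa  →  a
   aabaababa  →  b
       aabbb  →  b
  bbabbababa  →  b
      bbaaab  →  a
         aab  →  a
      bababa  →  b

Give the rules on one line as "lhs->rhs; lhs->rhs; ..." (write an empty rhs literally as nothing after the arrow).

  | babbab => bab => ε
  | bbbbbbaa => abbbbaa => aabbaa => bbbaa => abaa => aaa => ba => a
  | aabaababa => bbaababa => aaababa => bababa => aba => aa => b
  | aabbb => bbbb => abb => aa => b

aa->b; ba->a; bab->; bb->a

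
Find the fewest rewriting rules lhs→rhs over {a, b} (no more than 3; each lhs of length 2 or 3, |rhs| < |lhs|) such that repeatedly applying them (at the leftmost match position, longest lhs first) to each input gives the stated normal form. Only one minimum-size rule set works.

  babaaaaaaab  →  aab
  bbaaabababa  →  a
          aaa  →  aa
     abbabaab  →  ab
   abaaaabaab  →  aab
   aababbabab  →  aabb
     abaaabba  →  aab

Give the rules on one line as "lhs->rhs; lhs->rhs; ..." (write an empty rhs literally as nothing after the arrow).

aaa->aa; ba->

  | babaaaaaaab => baaaaaaab => aaaaaab => aaaaab => aaaab => aaab => aab
  | bbaaabababa => baabababa => abababa => ababa => aba => a
  | aaa => aa
  | abbabaab => abbaab => abab => ab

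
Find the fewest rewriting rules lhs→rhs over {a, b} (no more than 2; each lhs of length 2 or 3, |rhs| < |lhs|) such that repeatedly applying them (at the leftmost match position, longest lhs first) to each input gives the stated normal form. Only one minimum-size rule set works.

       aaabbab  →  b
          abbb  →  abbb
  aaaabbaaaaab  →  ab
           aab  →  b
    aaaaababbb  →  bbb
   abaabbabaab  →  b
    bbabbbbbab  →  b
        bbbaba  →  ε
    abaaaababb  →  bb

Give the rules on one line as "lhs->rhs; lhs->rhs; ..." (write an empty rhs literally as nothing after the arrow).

  | aaabbab => abbab => abab => aab => b
  | abbb
  | aaaabbaaaaab => aabbaaaaab => bbaaaaab => baaaaab => aaaaab => aaab => ab
  | aab => b

aa->; ba->a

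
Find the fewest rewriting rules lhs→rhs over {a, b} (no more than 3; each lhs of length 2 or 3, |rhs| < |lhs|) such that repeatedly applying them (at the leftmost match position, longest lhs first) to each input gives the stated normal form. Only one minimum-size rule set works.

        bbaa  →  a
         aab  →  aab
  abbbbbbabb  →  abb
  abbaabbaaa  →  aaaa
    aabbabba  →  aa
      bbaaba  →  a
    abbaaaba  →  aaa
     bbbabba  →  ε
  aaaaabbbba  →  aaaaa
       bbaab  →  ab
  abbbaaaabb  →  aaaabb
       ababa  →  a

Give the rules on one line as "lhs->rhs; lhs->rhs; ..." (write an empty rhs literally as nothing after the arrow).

ba->; bba->ba

  | bbaa => baa => a
  | aab
  | abbbbbbabb => abbbbbabb => abbbbabb => abbbabb => abbabb => ababb => abb
  | abbaabbaaa => abaabbaaa => aabbaaa => aabaaa => aaaa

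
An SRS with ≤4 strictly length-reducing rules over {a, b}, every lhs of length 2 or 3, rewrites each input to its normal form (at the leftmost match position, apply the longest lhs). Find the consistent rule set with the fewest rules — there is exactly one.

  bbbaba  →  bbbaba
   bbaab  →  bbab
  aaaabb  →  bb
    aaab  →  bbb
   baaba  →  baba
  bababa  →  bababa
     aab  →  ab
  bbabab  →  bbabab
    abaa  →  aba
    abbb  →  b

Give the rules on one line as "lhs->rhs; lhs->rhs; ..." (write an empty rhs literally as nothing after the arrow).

aa->a; aaa->bb; abb->

  | bbbaba
  | bbaab => bbab
  | aaaabb => bbabb => bb
  | aaab => bbb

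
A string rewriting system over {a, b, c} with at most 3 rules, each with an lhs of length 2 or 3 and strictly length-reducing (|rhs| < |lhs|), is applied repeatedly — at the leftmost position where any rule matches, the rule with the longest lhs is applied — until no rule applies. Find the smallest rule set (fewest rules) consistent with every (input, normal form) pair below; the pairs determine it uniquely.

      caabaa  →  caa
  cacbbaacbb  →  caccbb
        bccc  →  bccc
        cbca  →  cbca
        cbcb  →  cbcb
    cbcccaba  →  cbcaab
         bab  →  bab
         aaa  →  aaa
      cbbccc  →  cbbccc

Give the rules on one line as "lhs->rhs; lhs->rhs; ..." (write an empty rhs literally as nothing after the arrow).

  | caabaa => caa
  | cacbbaacbb => cacabacbb => caccbb
  | bccc
  | cbca

aba->; bba->ab; cca->ab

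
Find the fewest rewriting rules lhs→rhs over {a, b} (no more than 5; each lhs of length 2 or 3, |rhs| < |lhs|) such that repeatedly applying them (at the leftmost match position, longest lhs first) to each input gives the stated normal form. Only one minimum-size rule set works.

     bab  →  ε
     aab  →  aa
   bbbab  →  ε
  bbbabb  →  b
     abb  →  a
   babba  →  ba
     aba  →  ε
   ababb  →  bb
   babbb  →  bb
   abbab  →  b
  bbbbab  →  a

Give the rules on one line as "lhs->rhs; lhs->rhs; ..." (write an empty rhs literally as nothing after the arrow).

  | bab => ε
  | aab => aa
  | bbbab => bab => ε
  | bbbabb => babb => b

ab->a; aba->; bab->; bba->a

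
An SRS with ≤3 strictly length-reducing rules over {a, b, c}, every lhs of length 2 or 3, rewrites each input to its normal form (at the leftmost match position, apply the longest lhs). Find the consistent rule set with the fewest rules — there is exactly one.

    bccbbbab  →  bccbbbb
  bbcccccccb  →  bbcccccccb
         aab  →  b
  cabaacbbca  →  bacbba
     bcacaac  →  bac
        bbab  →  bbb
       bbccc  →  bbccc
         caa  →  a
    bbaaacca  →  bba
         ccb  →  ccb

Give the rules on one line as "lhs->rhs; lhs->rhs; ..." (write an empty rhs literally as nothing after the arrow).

  | bccbbbab => bccbbbb
  | bbcccccccb
  | aab => ab => b
  | cabaacbbca => abaacbbca => baacbbca => bacbbca => bacbba

aa->a; ab->b; ca->a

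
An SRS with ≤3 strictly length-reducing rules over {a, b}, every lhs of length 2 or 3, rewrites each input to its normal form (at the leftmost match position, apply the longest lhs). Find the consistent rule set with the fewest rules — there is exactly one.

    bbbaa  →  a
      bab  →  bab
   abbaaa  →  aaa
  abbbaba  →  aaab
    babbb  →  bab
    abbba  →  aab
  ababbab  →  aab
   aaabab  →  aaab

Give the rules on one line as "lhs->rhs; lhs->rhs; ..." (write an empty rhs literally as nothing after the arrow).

aba->a; bb->b; bba->ab

  | bbbaa => bbaa => aba => a
  | bab
  | abbaaa => aabaa => aaa
  | abbbaba => abbaba => aabba => aaab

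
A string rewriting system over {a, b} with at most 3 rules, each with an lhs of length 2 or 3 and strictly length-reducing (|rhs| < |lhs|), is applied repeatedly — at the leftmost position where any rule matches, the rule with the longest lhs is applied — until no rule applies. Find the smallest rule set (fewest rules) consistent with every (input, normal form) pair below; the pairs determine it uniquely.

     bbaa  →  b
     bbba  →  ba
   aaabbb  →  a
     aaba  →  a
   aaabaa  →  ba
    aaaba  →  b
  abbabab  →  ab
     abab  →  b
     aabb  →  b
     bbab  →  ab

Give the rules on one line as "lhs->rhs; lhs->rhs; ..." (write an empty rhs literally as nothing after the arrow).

  | bbaa => aa => b
  | bbba => ba
  | aaabbb => babbb => abb => a
  | aaba => bba => a

aa->b; bab->a; bb->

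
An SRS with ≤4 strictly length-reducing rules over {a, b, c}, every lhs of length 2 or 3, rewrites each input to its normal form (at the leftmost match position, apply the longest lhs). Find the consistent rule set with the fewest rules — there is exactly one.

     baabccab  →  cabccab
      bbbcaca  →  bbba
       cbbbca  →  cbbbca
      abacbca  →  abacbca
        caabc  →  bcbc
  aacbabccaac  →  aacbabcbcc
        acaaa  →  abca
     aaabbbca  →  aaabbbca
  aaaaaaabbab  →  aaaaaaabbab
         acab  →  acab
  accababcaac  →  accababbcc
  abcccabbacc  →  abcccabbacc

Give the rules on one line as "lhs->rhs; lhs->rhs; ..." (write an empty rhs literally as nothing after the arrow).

baa->ca; caa->bc; cac->

  | baabccab => cabccab
  | bbbcaca => bbba
  | cbbbca
  | abacbca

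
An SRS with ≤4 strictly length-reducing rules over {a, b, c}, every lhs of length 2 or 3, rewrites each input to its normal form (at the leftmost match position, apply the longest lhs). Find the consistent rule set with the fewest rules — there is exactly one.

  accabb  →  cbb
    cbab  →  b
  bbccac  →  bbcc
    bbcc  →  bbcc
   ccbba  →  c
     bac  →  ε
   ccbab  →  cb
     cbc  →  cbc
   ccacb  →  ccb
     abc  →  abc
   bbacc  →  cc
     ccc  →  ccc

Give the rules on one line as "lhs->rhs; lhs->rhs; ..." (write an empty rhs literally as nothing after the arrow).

ac->; acc->cc; ba->a; ca->

  | accabb => ccabb => cbb
  | cbab => cab => b
  | bbccac => bbcc
  | bbcc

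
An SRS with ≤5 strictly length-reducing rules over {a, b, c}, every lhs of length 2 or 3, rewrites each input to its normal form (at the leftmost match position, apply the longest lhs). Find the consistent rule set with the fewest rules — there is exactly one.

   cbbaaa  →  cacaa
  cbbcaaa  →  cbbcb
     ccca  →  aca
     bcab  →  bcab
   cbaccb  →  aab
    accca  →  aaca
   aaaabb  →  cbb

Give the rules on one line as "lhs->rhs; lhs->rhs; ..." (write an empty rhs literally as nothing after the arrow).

  | cbbaaa => cacaa
  | cbbcaaa => cbbcb
  | ccca => aca
  | bcab

aaa->b; ba->c; bba->ac; cc->a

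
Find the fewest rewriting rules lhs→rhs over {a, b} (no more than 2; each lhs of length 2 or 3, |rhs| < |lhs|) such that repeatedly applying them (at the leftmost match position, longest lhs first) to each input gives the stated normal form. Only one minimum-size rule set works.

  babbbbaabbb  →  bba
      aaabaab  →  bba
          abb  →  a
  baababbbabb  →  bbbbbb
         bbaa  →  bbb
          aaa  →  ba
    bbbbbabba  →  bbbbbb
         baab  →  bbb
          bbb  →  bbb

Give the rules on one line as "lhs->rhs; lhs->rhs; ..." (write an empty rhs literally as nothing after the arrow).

aa->b; ab->a

  | babbbbaabbb => babbbaabbb => babbaabbb => babaabbb => baaabbb => bbabbb => bbabb => bbab => bba
  | aaabaab => babaab => baaab => bbab => bba
  | abb => ab => a
  | baababbbabb => bbbabbbabb => bbbabbabb => bbbababb => bbbaabb => bbbbbb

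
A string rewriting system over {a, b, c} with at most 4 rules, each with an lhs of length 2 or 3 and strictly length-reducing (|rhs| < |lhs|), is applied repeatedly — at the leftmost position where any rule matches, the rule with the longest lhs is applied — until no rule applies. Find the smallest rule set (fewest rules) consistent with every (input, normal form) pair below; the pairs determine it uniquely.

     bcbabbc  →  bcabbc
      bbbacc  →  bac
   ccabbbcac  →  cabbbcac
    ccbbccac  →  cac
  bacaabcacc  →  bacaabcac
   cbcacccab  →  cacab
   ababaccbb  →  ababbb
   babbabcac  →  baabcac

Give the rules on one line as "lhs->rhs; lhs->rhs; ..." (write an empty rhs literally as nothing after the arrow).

acb->b; bba->a; cb->c; cc->c

  | bcbabbc => bcabbc
  | bbbacc => bacc => bac
  | ccabbbcac => cabbbcac
  | ccbbccac => cbbccac => cbccac => cccac => ccac => cac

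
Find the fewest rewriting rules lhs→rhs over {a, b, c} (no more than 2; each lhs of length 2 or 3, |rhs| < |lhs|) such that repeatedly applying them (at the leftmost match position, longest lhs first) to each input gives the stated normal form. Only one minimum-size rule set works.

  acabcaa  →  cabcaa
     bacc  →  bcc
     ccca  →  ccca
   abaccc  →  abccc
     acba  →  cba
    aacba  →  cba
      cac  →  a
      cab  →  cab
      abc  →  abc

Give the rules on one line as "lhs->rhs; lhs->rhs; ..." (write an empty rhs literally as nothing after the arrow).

ac->c; cac->a

  | acabcaa => cabcaa
  | bacc => bcc
  | ccca
  | abaccc => abccc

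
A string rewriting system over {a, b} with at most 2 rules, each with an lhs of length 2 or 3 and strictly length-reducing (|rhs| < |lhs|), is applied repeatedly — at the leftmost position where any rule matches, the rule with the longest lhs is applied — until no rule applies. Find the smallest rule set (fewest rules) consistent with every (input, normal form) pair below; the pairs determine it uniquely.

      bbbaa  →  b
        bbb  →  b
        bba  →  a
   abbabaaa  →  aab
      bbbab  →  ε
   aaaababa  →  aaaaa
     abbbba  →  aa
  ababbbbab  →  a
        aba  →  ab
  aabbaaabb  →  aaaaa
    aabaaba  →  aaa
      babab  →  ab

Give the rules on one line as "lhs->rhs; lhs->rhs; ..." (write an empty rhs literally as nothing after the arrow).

  | bbbaa => baa => ba => b
  | bbb => b
  | bba => a
  | abbabaaa => aabaaa => aabaa => aaba => aab

ba->b; bb->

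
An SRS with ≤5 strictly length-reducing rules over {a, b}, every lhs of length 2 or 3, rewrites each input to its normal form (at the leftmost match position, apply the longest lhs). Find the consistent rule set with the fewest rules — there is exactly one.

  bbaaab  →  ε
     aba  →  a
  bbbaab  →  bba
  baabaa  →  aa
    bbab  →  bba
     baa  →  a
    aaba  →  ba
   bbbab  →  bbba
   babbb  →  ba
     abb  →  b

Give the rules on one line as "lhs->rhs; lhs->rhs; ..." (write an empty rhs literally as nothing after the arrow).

aab->b; ab->; baa->a; bab->ba

  | bbaaab => baab => ab => ε
  | aba => a
  | bbbaab => bbab => bba
  | baabaa => abaa => aa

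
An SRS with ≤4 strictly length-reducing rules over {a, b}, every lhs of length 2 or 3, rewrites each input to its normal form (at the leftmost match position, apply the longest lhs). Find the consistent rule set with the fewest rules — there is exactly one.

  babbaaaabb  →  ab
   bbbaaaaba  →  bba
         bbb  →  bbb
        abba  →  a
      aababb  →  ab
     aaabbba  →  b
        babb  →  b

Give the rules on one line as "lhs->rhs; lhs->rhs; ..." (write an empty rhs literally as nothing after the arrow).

  | babbaaaabb => baaaabb => aabb => ab
  | bbbaaaaba => bbaaba => bba
  | bbb
  | abba => a

aab->a; aba->b; abb->; baa->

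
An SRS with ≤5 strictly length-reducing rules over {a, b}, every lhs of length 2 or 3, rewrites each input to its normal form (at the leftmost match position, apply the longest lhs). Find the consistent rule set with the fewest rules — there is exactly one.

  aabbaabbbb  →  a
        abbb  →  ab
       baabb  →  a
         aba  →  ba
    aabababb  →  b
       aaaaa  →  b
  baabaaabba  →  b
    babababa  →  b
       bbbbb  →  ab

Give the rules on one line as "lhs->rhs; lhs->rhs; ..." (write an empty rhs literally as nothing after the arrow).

aa->b; aab->ab; aba->ba; bb->a

  | aabbaabbbb => abbaabbbb => aaaabbbb => baabbbb => babbbb => baabb => babb => baa => bb => a
  | abbb => aab => ab
  | baabb => babb => baa => bb => a
  | aba => ba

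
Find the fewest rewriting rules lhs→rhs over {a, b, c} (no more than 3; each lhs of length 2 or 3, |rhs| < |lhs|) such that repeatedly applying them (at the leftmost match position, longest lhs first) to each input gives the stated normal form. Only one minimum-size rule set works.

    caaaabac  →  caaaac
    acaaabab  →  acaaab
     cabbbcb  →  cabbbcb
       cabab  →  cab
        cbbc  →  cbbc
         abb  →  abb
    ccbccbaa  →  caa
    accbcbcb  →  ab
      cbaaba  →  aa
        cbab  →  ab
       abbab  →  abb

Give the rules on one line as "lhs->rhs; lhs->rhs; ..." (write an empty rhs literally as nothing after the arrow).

ba->; cba->a; cbc->

  | caaaabac => caaaac
  | acaaabab => acaaab
  | cabbbcb
  | cabab => cab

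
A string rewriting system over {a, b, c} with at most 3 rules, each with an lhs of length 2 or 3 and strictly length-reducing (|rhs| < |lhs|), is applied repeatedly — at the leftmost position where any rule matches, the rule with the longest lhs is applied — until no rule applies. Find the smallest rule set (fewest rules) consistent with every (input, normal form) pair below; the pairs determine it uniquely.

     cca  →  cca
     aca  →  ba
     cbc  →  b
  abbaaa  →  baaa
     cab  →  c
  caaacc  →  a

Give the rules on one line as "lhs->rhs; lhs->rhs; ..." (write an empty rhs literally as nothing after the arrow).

  | cca
  | aca => ba
  | cbc => ac => b
  | abbaaa => baaa

ab->; ac->b; cb->a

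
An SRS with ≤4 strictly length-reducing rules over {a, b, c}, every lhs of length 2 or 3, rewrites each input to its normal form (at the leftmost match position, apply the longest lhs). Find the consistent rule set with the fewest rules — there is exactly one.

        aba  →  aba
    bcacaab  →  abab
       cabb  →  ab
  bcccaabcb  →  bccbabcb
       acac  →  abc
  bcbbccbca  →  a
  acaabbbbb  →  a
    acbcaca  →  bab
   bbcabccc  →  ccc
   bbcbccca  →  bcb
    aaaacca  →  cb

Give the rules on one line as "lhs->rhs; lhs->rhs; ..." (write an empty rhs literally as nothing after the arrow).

  | aba
  | bcacaab => bbcaab => acaab => abab
  | cabb => bbb => ab
  | bcccaabcb => bccbabcb

aa->; bb->a; ca->b; cbc->ab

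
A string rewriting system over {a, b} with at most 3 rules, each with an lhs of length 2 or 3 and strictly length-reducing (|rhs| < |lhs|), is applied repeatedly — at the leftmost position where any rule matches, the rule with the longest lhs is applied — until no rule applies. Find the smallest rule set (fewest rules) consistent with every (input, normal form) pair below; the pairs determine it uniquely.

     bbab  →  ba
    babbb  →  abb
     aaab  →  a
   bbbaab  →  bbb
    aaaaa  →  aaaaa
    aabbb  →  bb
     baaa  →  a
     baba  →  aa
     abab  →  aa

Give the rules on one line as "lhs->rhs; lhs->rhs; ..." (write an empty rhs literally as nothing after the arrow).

  | bbab => ba
  | babbb => abb
  | aaab => a
  | bbbaab => bbb

aab->; baa->; bab->a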